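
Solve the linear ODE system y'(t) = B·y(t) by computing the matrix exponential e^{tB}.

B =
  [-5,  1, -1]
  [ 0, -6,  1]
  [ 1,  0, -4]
e^{tB} =
  [-t^2*exp(-5*t)/2 + exp(-5*t), -t^2*exp(-5*t)/2 + t*exp(-5*t), -t*exp(-5*t)]
  [t^2*exp(-5*t)/2, t^2*exp(-5*t)/2 - t*exp(-5*t) + exp(-5*t), t*exp(-5*t)]
  [t^2*exp(-5*t)/2 + t*exp(-5*t), t^2*exp(-5*t)/2, t*exp(-5*t) + exp(-5*t)]

Strategy: write B = P · J · P⁻¹ where J is a Jordan canonical form, so e^{tB} = P · e^{tJ} · P⁻¹, and e^{tJ} can be computed block-by-block.

B has Jordan form
J =
  [-5,  1,  0]
  [ 0, -5,  1]
  [ 0,  0, -5]
(up to reordering of blocks).

Per-block formulas:
  For a 3×3 Jordan block J_3(-5): exp(t · J_3(-5)) = e^(-5t)·(I + t·N + (t^2/2)·N^2), where N is the 3×3 nilpotent shift.

After assembling e^{tJ} and conjugating by P, we get:

e^{tB} =
  [-t^2*exp(-5*t)/2 + exp(-5*t), -t^2*exp(-5*t)/2 + t*exp(-5*t), -t*exp(-5*t)]
  [t^2*exp(-5*t)/2, t^2*exp(-5*t)/2 - t*exp(-5*t) + exp(-5*t), t*exp(-5*t)]
  [t^2*exp(-5*t)/2 + t*exp(-5*t), t^2*exp(-5*t)/2, t*exp(-5*t) + exp(-5*t)]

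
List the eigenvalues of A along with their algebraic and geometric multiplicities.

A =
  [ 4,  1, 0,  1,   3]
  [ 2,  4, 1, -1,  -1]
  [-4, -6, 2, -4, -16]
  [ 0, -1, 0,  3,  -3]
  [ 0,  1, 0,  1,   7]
λ = 4: alg = 5, geom = 3

Step 1 — factor the characteristic polynomial to read off the algebraic multiplicities:
  χ_A(x) = (x - 4)^5

Step 2 — compute geometric multiplicities via the rank-nullity identity g(λ) = n − rank(A − λI):
  rank(A − (4)·I) = 2, so dim ker(A − (4)·I) = n − 2 = 3

Summary:
  λ = 4: algebraic multiplicity = 5, geometric multiplicity = 3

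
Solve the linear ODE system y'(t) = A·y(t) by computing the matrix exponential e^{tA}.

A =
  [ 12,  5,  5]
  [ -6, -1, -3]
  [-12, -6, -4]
e^{tA} =
  [10*exp(3*t) - 9*exp(2*t), 5*exp(3*t) - 5*exp(2*t), 5*exp(3*t) - 5*exp(2*t)]
  [-6*exp(3*t) + 6*exp(2*t), -3*exp(3*t) + 4*exp(2*t), -3*exp(3*t) + 3*exp(2*t)]
  [-12*exp(3*t) + 12*exp(2*t), -6*exp(3*t) + 6*exp(2*t), -6*exp(3*t) + 7*exp(2*t)]

Strategy: write A = P · J · P⁻¹ where J is a Jordan canonical form, so e^{tA} = P · e^{tJ} · P⁻¹, and e^{tJ} can be computed block-by-block.

A has Jordan form
J =
  [2, 0, 0]
  [0, 2, 0]
  [0, 0, 3]
(up to reordering of blocks).

Per-block formulas:
  For a 1×1 block at λ = 3: exp(t · [3]) = [e^(3t)].
  For a 1×1 block at λ = 2: exp(t · [2]) = [e^(2t)].

After assembling e^{tJ} and conjugating by P, we get:

e^{tA} =
  [10*exp(3*t) - 9*exp(2*t), 5*exp(3*t) - 5*exp(2*t), 5*exp(3*t) - 5*exp(2*t)]
  [-6*exp(3*t) + 6*exp(2*t), -3*exp(3*t) + 4*exp(2*t), -3*exp(3*t) + 3*exp(2*t)]
  [-12*exp(3*t) + 12*exp(2*t), -6*exp(3*t) + 6*exp(2*t), -6*exp(3*t) + 7*exp(2*t)]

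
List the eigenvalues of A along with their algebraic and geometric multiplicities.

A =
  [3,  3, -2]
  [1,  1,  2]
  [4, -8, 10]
λ = 4: alg = 2, geom = 1; λ = 6: alg = 1, geom = 1

Step 1 — factor the characteristic polynomial to read off the algebraic multiplicities:
  χ_A(x) = (x - 6)*(x - 4)^2

Step 2 — compute geometric multiplicities via the rank-nullity identity g(λ) = n − rank(A − λI):
  rank(A − (4)·I) = 2, so dim ker(A − (4)·I) = n − 2 = 1
  rank(A − (6)·I) = 2, so dim ker(A − (6)·I) = n − 2 = 1

Summary:
  λ = 4: algebraic multiplicity = 2, geometric multiplicity = 1
  λ = 6: algebraic multiplicity = 1, geometric multiplicity = 1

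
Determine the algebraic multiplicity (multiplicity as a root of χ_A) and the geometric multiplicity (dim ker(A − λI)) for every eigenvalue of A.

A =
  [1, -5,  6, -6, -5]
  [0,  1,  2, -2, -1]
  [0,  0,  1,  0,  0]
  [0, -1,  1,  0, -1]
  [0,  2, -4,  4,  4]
λ = 1: alg = 3, geom = 2; λ = 2: alg = 2, geom = 2

Step 1 — factor the characteristic polynomial to read off the algebraic multiplicities:
  χ_A(x) = (x - 2)^2*(x - 1)^3

Step 2 — compute geometric multiplicities via the rank-nullity identity g(λ) = n − rank(A − λI):
  rank(A − (1)·I) = 3, so dim ker(A − (1)·I) = n − 3 = 2
  rank(A − (2)·I) = 3, so dim ker(A − (2)·I) = n − 3 = 2

Summary:
  λ = 1: algebraic multiplicity = 3, geometric multiplicity = 2
  λ = 2: algebraic multiplicity = 2, geometric multiplicity = 2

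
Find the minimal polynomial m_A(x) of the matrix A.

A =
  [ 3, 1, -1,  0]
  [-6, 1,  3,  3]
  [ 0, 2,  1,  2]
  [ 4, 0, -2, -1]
x^3 - 3*x^2 + 3*x - 1

The characteristic polynomial is χ_A(x) = (x - 1)^4, so the eigenvalues are known. The minimal polynomial is
  m_A(x) = Π_λ (x − λ)^{k_λ}
where k_λ is the size of the *largest* Jordan block for λ (equivalently, the smallest k with (A − λI)^k v = 0 for every generalised eigenvector v of λ).

  λ = 1: largest Jordan block has size 3, contributing (x − 1)^3

So m_A(x) = (x - 1)^3 = x^3 - 3*x^2 + 3*x - 1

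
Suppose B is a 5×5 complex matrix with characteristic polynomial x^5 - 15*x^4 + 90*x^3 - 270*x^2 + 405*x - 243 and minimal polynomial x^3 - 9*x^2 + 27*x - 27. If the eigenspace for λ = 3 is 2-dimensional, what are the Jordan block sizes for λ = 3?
Block sizes for λ = 3: [3, 2]

Step 1 — from the characteristic polynomial, algebraic multiplicity of λ = 3 is 5. From dim ker(B − (3)·I) = 2, there are exactly 2 Jordan blocks for λ = 3.
Step 2 — from the minimal polynomial, the factor (x − 3)^3 tells us the largest block for λ = 3 has size 3.
Step 3 — with total size 5, 2 blocks, and largest block 3, the block sizes (in nonincreasing order) are [3, 2].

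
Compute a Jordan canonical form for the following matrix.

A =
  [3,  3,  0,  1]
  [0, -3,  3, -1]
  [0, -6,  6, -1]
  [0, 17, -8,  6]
J_3(3) ⊕ J_1(3)

The characteristic polynomial is
  det(x·I − A) = x^4 - 12*x^3 + 54*x^2 - 108*x + 81 = (x - 3)^4

Eigenvalues and multiplicities (the geometric multiplicity of λ is n − rank(A − λI), which equals the number of Jordan blocks for λ):
  λ = 3: algebraic multiplicity = 4, geometric multiplicity = 2

Determining the block sizes for each eigenvalue:
  λ = 3: with am = 4 and gm = 2, the partition is not yet determined (e.g. several partitions of 4 into 2 parts exist). Let N = A − (3)·I. Computing rank(N^1) = 2, rank(N^2) = 1, rank(N^3) = 0; the number of blocks of size ≥ j is rank(N^{j−1}) − rank(N^j), giving [2, 1, 1]. So we have 1 block(s) of size 3, 1 block(s) of size 1 → block sizes [3, 1]

Assembling the blocks gives a Jordan form
J =
  [3, 1, 0, 0]
  [0, 3, 1, 0]
  [0, 0, 3, 0]
  [0, 0, 0, 3]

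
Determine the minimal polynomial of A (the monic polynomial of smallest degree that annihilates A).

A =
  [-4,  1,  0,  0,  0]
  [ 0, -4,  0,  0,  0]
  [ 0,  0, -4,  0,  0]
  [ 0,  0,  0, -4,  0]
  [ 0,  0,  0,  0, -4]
x^2 + 8*x + 16

The characteristic polynomial is χ_A(x) = (x + 4)^5, so the eigenvalues are known. The minimal polynomial is
  m_A(x) = Π_λ (x − λ)^{k_λ}
where k_λ is the size of the *largest* Jordan block for λ (equivalently, the smallest k with (A − λI)^k v = 0 for every generalised eigenvector v of λ).

  λ = -4: largest Jordan block has size 2, contributing (x + 4)^2

So m_A(x) = (x + 4)^2 = x^2 + 8*x + 16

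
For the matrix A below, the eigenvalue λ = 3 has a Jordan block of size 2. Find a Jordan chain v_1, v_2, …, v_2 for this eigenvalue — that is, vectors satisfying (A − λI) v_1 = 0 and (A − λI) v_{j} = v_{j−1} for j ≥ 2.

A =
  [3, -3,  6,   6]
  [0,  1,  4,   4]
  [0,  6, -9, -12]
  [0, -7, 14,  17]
A Jordan chain for λ = 3 of length 2:
v_1 = (-3, -2, 6, -7)ᵀ
v_2 = (0, 1, 0, 0)ᵀ

Let N = A − (3)·I. We want v_2 with N^2 v_2 = 0 but N^1 v_2 ≠ 0; then v_{j-1} := N · v_j for j = 2, …, 2.

Pick v_2 = (0, 1, 0, 0)ᵀ.
Then v_1 = N · v_2 = (-3, -2, 6, -7)ᵀ.

Sanity check: (A − (3)·I) v_1 = (0, 0, 0, 0)ᵀ = 0. ✓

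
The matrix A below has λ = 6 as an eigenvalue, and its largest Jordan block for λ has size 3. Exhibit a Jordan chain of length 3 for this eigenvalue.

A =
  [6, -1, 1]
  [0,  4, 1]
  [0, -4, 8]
A Jordan chain for λ = 6 of length 3:
v_1 = (-2, 0, 0)ᵀ
v_2 = (-1, -2, -4)ᵀ
v_3 = (0, 1, 0)ᵀ

Let N = A − (6)·I. We want v_3 with N^3 v_3 = 0 but N^2 v_3 ≠ 0; then v_{j-1} := N · v_j for j = 3, …, 2.

Pick v_3 = (0, 1, 0)ᵀ.
Then v_2 = N · v_3 = (-1, -2, -4)ᵀ.
Then v_1 = N · v_2 = (-2, 0, 0)ᵀ.

Sanity check: (A − (6)·I) v_1 = (0, 0, 0)ᵀ = 0. ✓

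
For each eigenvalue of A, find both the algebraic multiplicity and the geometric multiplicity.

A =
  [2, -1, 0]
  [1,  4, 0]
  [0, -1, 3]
λ = 3: alg = 3, geom = 1

Step 1 — factor the characteristic polynomial to read off the algebraic multiplicities:
  χ_A(x) = (x - 3)^3

Step 2 — compute geometric multiplicities via the rank-nullity identity g(λ) = n − rank(A − λI):
  rank(A − (3)·I) = 2, so dim ker(A − (3)·I) = n − 2 = 1

Summary:
  λ = 3: algebraic multiplicity = 3, geometric multiplicity = 1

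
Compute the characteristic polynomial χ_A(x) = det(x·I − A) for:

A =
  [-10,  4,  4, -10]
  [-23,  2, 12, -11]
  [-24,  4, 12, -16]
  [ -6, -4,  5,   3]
x^4 - 7*x^3 + 12*x^2 + 4*x - 16

Expanding det(x·I − A) (e.g. by cofactor expansion or by noting that A is similar to its Jordan form J, which has the same characteristic polynomial as A) gives
  χ_A(x) = x^4 - 7*x^3 + 12*x^2 + 4*x - 16
which factors as (x - 4)*(x - 2)^2*(x + 1). The eigenvalues (with algebraic multiplicities) are λ = -1 with multiplicity 1, λ = 2 with multiplicity 2, λ = 4 with multiplicity 1.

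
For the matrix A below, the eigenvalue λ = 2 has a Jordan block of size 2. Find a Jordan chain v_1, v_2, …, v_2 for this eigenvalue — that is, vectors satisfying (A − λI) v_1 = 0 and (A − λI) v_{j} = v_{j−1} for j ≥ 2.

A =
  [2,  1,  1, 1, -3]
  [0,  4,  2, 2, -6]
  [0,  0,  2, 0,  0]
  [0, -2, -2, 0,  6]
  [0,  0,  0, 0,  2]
A Jordan chain for λ = 2 of length 2:
v_1 = (1, 2, 0, -2, 0)ᵀ
v_2 = (0, 1, 0, 0, 0)ᵀ

Let N = A − (2)·I. We want v_2 with N^2 v_2 = 0 but N^1 v_2 ≠ 0; then v_{j-1} := N · v_j for j = 2, …, 2.

Pick v_2 = (0, 1, 0, 0, 0)ᵀ.
Then v_1 = N · v_2 = (1, 2, 0, -2, 0)ᵀ.

Sanity check: (A − (2)·I) v_1 = (0, 0, 0, 0, 0)ᵀ = 0. ✓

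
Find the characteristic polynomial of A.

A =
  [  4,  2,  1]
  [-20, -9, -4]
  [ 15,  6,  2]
x^3 + 3*x^2 + 3*x + 1

Expanding det(x·I − A) (e.g. by cofactor expansion or by noting that A is similar to its Jordan form J, which has the same characteristic polynomial as A) gives
  χ_A(x) = x^3 + 3*x^2 + 3*x + 1
which factors as (x + 1)^3. The eigenvalues (with algebraic multiplicities) are λ = -1 with multiplicity 3.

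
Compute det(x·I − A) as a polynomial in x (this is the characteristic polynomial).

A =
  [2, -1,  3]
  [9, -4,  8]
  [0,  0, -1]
x^3 + 3*x^2 + 3*x + 1

Expanding det(x·I − A) (e.g. by cofactor expansion or by noting that A is similar to its Jordan form J, which has the same characteristic polynomial as A) gives
  χ_A(x) = x^3 + 3*x^2 + 3*x + 1
which factors as (x + 1)^3. The eigenvalues (with algebraic multiplicities) are λ = -1 with multiplicity 3.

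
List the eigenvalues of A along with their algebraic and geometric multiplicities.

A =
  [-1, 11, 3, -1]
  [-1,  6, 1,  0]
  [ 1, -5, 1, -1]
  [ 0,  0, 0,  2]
λ = 2: alg = 4, geom = 2

Step 1 — factor the characteristic polynomial to read off the algebraic multiplicities:
  χ_A(x) = (x - 2)^4

Step 2 — compute geometric multiplicities via the rank-nullity identity g(λ) = n − rank(A − λI):
  rank(A − (2)·I) = 2, so dim ker(A − (2)·I) = n − 2 = 2

Summary:
  λ = 2: algebraic multiplicity = 4, geometric multiplicity = 2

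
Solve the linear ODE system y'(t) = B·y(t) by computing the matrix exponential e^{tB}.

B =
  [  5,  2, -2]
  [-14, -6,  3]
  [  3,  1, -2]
e^{tB} =
  [t^2*exp(-t) + 6*t*exp(-t) + exp(-t), 2*t*exp(-t), -2*t^2*exp(-t) - 2*t*exp(-t)]
  [-5*t^2*exp(-t)/2 - 14*t*exp(-t), -5*t*exp(-t) + exp(-t), 5*t^2*exp(-t) + 3*t*exp(-t)]
  [t^2*exp(-t)/2 + 3*t*exp(-t), t*exp(-t), -t^2*exp(-t) - t*exp(-t) + exp(-t)]

Strategy: write B = P · J · P⁻¹ where J is a Jordan canonical form, so e^{tB} = P · e^{tJ} · P⁻¹, and e^{tJ} can be computed block-by-block.

B has Jordan form
J =
  [-1,  1,  0]
  [ 0, -1,  1]
  [ 0,  0, -1]
(up to reordering of blocks).

Per-block formulas:
  For a 3×3 Jordan block J_3(-1): exp(t · J_3(-1)) = e^(-1t)·(I + t·N + (t^2/2)·N^2), where N is the 3×3 nilpotent shift.

After assembling e^{tJ} and conjugating by P, we get:

e^{tB} =
  [t^2*exp(-t) + 6*t*exp(-t) + exp(-t), 2*t*exp(-t), -2*t^2*exp(-t) - 2*t*exp(-t)]
  [-5*t^2*exp(-t)/2 - 14*t*exp(-t), -5*t*exp(-t) + exp(-t), 5*t^2*exp(-t) + 3*t*exp(-t)]
  [t^2*exp(-t)/2 + 3*t*exp(-t), t*exp(-t), -t^2*exp(-t) - t*exp(-t) + exp(-t)]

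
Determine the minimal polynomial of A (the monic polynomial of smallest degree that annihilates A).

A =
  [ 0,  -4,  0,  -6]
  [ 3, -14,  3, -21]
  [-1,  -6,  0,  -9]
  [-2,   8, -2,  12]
x^4 + 2*x^3

The characteristic polynomial is χ_A(x) = x^3*(x + 2), so the eigenvalues are known. The minimal polynomial is
  m_A(x) = Π_λ (x − λ)^{k_λ}
where k_λ is the size of the *largest* Jordan block for λ (equivalently, the smallest k with (A − λI)^k v = 0 for every generalised eigenvector v of λ).

  λ = -2: largest Jordan block has size 1, contributing (x + 2)
  λ = 0: largest Jordan block has size 3, contributing (x − 0)^3

So m_A(x) = x^3*(x + 2) = x^4 + 2*x^3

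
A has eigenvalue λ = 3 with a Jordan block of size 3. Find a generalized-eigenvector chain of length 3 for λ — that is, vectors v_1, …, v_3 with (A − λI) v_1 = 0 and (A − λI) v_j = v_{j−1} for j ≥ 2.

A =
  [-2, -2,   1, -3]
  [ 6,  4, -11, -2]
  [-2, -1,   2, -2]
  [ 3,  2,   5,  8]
A Jordan chain for λ = 3 of length 3:
v_1 = (2, -8, 0, 2)ᵀ
v_2 = (-5, 6, -2, 3)ᵀ
v_3 = (1, 0, 0, 0)ᵀ

Let N = A − (3)·I. We want v_3 with N^3 v_3 = 0 but N^2 v_3 ≠ 0; then v_{j-1} := N · v_j for j = 3, …, 2.

Pick v_3 = (1, 0, 0, 0)ᵀ.
Then v_2 = N · v_3 = (-5, 6, -2, 3)ᵀ.
Then v_1 = N · v_2 = (2, -8, 0, 2)ᵀ.

Sanity check: (A − (3)·I) v_1 = (0, 0, 0, 0)ᵀ = 0. ✓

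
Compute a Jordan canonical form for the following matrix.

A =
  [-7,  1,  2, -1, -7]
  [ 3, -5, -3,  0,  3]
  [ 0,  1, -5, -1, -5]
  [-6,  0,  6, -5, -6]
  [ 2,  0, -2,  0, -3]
J_3(-5) ⊕ J_1(-5) ⊕ J_1(-5)

The characteristic polynomial is
  det(x·I − A) = x^5 + 25*x^4 + 250*x^3 + 1250*x^2 + 3125*x + 3125 = (x + 5)^5

Eigenvalues and multiplicities (the geometric multiplicity of λ is n − rank(A − λI), which equals the number of Jordan blocks for λ):
  λ = -5: algebraic multiplicity = 5, geometric multiplicity = 3

Determining the block sizes for each eigenvalue:
  λ = -5: with am = 5 and gm = 3, the partition is not yet determined (e.g. several partitions of 5 into 3 parts exist). Let N = A − (-5)·I. Computing rank(N^1) = 2, rank(N^2) = 1, rank(N^3) = 0; the number of blocks of size ≥ j is rank(N^{j−1}) − rank(N^j), giving [3, 1, 1]. So we have 1 block(s) of size 3, 2 block(s) of size 1 → block sizes [3, 1, 1]

Assembling the blocks gives a Jordan form
J =
  [-5,  1,  0,  0,  0]
  [ 0, -5,  1,  0,  0]
  [ 0,  0, -5,  0,  0]
  [ 0,  0,  0, -5,  0]
  [ 0,  0,  0,  0, -5]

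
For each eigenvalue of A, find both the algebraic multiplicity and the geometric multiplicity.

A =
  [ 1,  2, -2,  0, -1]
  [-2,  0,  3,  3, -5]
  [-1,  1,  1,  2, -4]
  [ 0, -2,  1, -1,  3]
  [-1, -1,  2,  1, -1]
λ = 0: alg = 5, geom = 2

Step 1 — factor the characteristic polynomial to read off the algebraic multiplicities:
  χ_A(x) = x^5

Step 2 — compute geometric multiplicities via the rank-nullity identity g(λ) = n − rank(A − λI):
  rank(A − (0)·I) = 3, so dim ker(A − (0)·I) = n − 3 = 2

Summary:
  λ = 0: algebraic multiplicity = 5, geometric multiplicity = 2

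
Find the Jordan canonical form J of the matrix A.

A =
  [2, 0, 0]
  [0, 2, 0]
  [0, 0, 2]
J_1(2) ⊕ J_1(2) ⊕ J_1(2)

The characteristic polynomial is
  det(x·I − A) = x^3 - 6*x^2 + 12*x - 8 = (x - 2)^3

Eigenvalues and multiplicities (the geometric multiplicity of λ is n − rank(A − λI), which equals the number of Jordan blocks for λ):
  λ = 2: algebraic multiplicity = 3, geometric multiplicity = 3

Determining the block sizes for each eigenvalue:
  λ = 2: gm = am = 3, so every block has size 1 → block sizes [1, 1, 1]

Assembling the blocks gives a Jordan form
J =
  [2, 0, 0]
  [0, 2, 0]
  [0, 0, 2]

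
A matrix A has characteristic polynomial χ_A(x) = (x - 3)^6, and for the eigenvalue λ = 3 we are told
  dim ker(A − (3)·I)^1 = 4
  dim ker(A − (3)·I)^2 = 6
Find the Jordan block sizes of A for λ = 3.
Block sizes for λ = 3: [2, 2, 1, 1]

From the dimensions of kernels of powers, the number of Jordan blocks of size at least j is d_j − d_{j−1} where d_j = dim ker(N^j) (with d_0 = 0). Computing the differences gives [4, 2].
The number of blocks of size exactly k is (#blocks of size ≥ k) − (#blocks of size ≥ k + 1), so the partition is: 2 block(s) of size 1, 2 block(s) of size 2.
In nonincreasing order the block sizes are [2, 2, 1, 1].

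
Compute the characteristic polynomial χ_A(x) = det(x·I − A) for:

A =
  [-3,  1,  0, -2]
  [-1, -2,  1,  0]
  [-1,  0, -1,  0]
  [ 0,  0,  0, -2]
x^4 + 8*x^3 + 24*x^2 + 32*x + 16

Expanding det(x·I − A) (e.g. by cofactor expansion or by noting that A is similar to its Jordan form J, which has the same characteristic polynomial as A) gives
  χ_A(x) = x^4 + 8*x^3 + 24*x^2 + 32*x + 16
which factors as (x + 2)^4. The eigenvalues (with algebraic multiplicities) are λ = -2 with multiplicity 4.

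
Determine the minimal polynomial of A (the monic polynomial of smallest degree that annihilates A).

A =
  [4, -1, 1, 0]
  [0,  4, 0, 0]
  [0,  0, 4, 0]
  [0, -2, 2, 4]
x^2 - 8*x + 16

The characteristic polynomial is χ_A(x) = (x - 4)^4, so the eigenvalues are known. The minimal polynomial is
  m_A(x) = Π_λ (x − λ)^{k_λ}
where k_λ is the size of the *largest* Jordan block for λ (equivalently, the smallest k with (A − λI)^k v = 0 for every generalised eigenvector v of λ).

  λ = 4: largest Jordan block has size 2, contributing (x − 4)^2

So m_A(x) = (x - 4)^2 = x^2 - 8*x + 16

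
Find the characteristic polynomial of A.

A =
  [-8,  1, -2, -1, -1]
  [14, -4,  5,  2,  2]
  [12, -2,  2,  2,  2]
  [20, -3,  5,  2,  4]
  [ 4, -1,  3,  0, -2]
x^5 + 10*x^4 + 40*x^3 + 80*x^2 + 80*x + 32

Expanding det(x·I − A) (e.g. by cofactor expansion or by noting that A is similar to its Jordan form J, which has the same characteristic polynomial as A) gives
  χ_A(x) = x^5 + 10*x^4 + 40*x^3 + 80*x^2 + 80*x + 32
which factors as (x + 2)^5. The eigenvalues (with algebraic multiplicities) are λ = -2 with multiplicity 5.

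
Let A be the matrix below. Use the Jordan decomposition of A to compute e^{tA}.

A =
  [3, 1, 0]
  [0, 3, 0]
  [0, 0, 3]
e^{tA} =
  [exp(3*t), t*exp(3*t), 0]
  [0, exp(3*t), 0]
  [0, 0, exp(3*t)]

Strategy: write A = P · J · P⁻¹ where J is a Jordan canonical form, so e^{tA} = P · e^{tJ} · P⁻¹, and e^{tJ} can be computed block-by-block.

A has Jordan form
J =
  [3, 1, 0]
  [0, 3, 0]
  [0, 0, 3]
(up to reordering of blocks).

Per-block formulas:
  For a 1×1 block at λ = 3: exp(t · [3]) = [e^(3t)].
  For a 2×2 Jordan block J_2(3): exp(t · J_2(3)) = e^(3t)·(I + t·N), where N is the 2×2 nilpotent shift.

After assembling e^{tJ} and conjugating by P, we get:

e^{tA} =
  [exp(3*t), t*exp(3*t), 0]
  [0, exp(3*t), 0]
  [0, 0, exp(3*t)]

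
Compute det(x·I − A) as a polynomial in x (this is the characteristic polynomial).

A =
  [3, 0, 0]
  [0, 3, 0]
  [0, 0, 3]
x^3 - 9*x^2 + 27*x - 27

Expanding det(x·I − A) (e.g. by cofactor expansion or by noting that A is similar to its Jordan form J, which has the same characteristic polynomial as A) gives
  χ_A(x) = x^3 - 9*x^2 + 27*x - 27
which factors as (x - 3)^3. The eigenvalues (with algebraic multiplicities) are λ = 3 with multiplicity 3.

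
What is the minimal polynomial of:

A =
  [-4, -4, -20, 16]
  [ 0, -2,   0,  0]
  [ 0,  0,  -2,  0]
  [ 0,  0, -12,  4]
x^3 + 2*x^2 - 16*x - 32

The characteristic polynomial is χ_A(x) = (x - 4)*(x + 2)^2*(x + 4), so the eigenvalues are known. The minimal polynomial is
  m_A(x) = Π_λ (x − λ)^{k_λ}
where k_λ is the size of the *largest* Jordan block for λ (equivalently, the smallest k with (A − λI)^k v = 0 for every generalised eigenvector v of λ).

  λ = -4: largest Jordan block has size 1, contributing (x + 4)
  λ = -2: largest Jordan block has size 1, contributing (x + 2)
  λ = 4: largest Jordan block has size 1, contributing (x − 4)

So m_A(x) = (x - 4)*(x + 2)*(x + 4) = x^3 + 2*x^2 - 16*x - 32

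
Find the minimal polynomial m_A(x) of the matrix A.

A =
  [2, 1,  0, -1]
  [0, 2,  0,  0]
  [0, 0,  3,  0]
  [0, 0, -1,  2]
x^3 - 7*x^2 + 16*x - 12

The characteristic polynomial is χ_A(x) = (x - 3)*(x - 2)^3, so the eigenvalues are known. The minimal polynomial is
  m_A(x) = Π_λ (x − λ)^{k_λ}
where k_λ is the size of the *largest* Jordan block for λ (equivalently, the smallest k with (A − λI)^k v = 0 for every generalised eigenvector v of λ).

  λ = 2: largest Jordan block has size 2, contributing (x − 2)^2
  λ = 3: largest Jordan block has size 1, contributing (x − 3)

So m_A(x) = (x - 3)*(x - 2)^2 = x^3 - 7*x^2 + 16*x - 12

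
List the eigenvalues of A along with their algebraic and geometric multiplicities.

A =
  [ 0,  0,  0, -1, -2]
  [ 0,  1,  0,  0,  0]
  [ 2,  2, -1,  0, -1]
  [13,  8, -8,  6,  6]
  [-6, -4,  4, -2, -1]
λ = 1: alg = 5, geom = 3

Step 1 — factor the characteristic polynomial to read off the algebraic multiplicities:
  χ_A(x) = (x - 1)^5

Step 2 — compute geometric multiplicities via the rank-nullity identity g(λ) = n − rank(A − λI):
  rank(A − (1)·I) = 2, so dim ker(A − (1)·I) = n − 2 = 3

Summary:
  λ = 1: algebraic multiplicity = 5, geometric multiplicity = 3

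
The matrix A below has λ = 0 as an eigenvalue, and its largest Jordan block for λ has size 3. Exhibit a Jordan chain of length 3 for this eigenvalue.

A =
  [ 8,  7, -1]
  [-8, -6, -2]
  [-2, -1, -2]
A Jordan chain for λ = 0 of length 3:
v_1 = (10, -12, -4)ᵀ
v_2 = (8, -8, -2)ᵀ
v_3 = (1, 0, 0)ᵀ

Let N = A − (0)·I. We want v_3 with N^3 v_3 = 0 but N^2 v_3 ≠ 0; then v_{j-1} := N · v_j for j = 3, …, 2.

Pick v_3 = (1, 0, 0)ᵀ.
Then v_2 = N · v_3 = (8, -8, -2)ᵀ.
Then v_1 = N · v_2 = (10, -12, -4)ᵀ.

Sanity check: (A − (0)·I) v_1 = (0, 0, 0)ᵀ = 0. ✓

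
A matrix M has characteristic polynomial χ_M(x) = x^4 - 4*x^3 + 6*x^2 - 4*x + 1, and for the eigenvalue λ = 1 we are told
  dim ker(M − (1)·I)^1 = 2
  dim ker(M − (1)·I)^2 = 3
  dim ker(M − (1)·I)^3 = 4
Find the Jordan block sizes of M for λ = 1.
Block sizes for λ = 1: [3, 1]

From the dimensions of kernels of powers, the number of Jordan blocks of size at least j is d_j − d_{j−1} where d_j = dim ker(N^j) (with d_0 = 0). Computing the differences gives [2, 1, 1].
The number of blocks of size exactly k is (#blocks of size ≥ k) − (#blocks of size ≥ k + 1), so the partition is: 1 block(s) of size 1, 1 block(s) of size 3.
In nonincreasing order the block sizes are [3, 1].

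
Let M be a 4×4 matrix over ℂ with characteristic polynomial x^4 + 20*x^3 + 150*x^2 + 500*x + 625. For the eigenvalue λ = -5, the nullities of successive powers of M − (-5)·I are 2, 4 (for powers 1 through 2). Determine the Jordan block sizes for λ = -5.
Block sizes for λ = -5: [2, 2]

From the dimensions of kernels of powers, the number of Jordan blocks of size at least j is d_j − d_{j−1} where d_j = dim ker(N^j) (with d_0 = 0). Computing the differences gives [2, 2].
The number of blocks of size exactly k is (#blocks of size ≥ k) − (#blocks of size ≥ k + 1), so the partition is: 2 block(s) of size 2.
In nonincreasing order the block sizes are [2, 2].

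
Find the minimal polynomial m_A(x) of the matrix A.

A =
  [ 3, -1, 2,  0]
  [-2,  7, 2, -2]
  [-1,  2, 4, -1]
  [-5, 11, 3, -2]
x^2 - 6*x + 9

The characteristic polynomial is χ_A(x) = (x - 3)^4, so the eigenvalues are known. The minimal polynomial is
  m_A(x) = Π_λ (x − λ)^{k_λ}
where k_λ is the size of the *largest* Jordan block for λ (equivalently, the smallest k with (A − λI)^k v = 0 for every generalised eigenvector v of λ).

  λ = 3: largest Jordan block has size 2, contributing (x − 3)^2

So m_A(x) = (x - 3)^2 = x^2 - 6*x + 9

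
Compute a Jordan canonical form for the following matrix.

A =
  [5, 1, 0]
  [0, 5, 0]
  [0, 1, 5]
J_2(5) ⊕ J_1(5)

The characteristic polynomial is
  det(x·I − A) = x^3 - 15*x^2 + 75*x - 125 = (x - 5)^3

Eigenvalues and multiplicities (the geometric multiplicity of λ is n − rank(A − λI), which equals the number of Jordan blocks for λ):
  λ = 5: algebraic multiplicity = 3, geometric multiplicity = 2

Determining the block sizes for each eigenvalue:
  λ = 5: 2 blocks summing to 3 forces exactly one block of size 2 and the rest size 1 → block sizes [2, 1]

Assembling the blocks gives a Jordan form
J =
  [5, 1, 0]
  [0, 5, 0]
  [0, 0, 5]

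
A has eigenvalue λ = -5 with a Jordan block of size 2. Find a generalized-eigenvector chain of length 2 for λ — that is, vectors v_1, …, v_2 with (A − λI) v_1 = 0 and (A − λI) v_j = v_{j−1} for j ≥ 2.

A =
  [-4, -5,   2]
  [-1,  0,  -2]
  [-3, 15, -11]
A Jordan chain for λ = -5 of length 2:
v_1 = (1, -1, -3)ᵀ
v_2 = (1, 0, 0)ᵀ

Let N = A − (-5)·I. We want v_2 with N^2 v_2 = 0 but N^1 v_2 ≠ 0; then v_{j-1} := N · v_j for j = 2, …, 2.

Pick v_2 = (1, 0, 0)ᵀ.
Then v_1 = N · v_2 = (1, -1, -3)ᵀ.

Sanity check: (A − (-5)·I) v_1 = (0, 0, 0)ᵀ = 0. ✓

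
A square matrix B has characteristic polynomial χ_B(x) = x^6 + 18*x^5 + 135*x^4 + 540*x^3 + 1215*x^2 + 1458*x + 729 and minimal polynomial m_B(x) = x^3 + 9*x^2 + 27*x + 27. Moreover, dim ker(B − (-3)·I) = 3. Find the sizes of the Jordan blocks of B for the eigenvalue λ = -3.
Block sizes for λ = -3: [3, 2, 1]

Step 1 — from the characteristic polynomial, algebraic multiplicity of λ = -3 is 6. From dim ker(B − (-3)·I) = 3, there are exactly 3 Jordan blocks for λ = -3.
Step 2 — from the minimal polynomial, the factor (x + 3)^3 tells us the largest block for λ = -3 has size 3.
Step 3 — with total size 6, 3 blocks, and largest block 3, the block sizes (in nonincreasing order) are [3, 2, 1].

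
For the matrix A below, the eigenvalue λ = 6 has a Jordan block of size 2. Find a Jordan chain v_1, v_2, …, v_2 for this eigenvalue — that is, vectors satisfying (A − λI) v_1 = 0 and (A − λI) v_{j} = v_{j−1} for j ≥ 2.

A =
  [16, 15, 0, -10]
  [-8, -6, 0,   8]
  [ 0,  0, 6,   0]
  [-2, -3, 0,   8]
A Jordan chain for λ = 6 of length 2:
v_1 = (10, -8, 0, -2)ᵀ
v_2 = (1, 0, 0, 0)ᵀ

Let N = A − (6)·I. We want v_2 with N^2 v_2 = 0 but N^1 v_2 ≠ 0; then v_{j-1} := N · v_j for j = 2, …, 2.

Pick v_2 = (1, 0, 0, 0)ᵀ.
Then v_1 = N · v_2 = (10, -8, 0, -2)ᵀ.

Sanity check: (A − (6)·I) v_1 = (0, 0, 0, 0)ᵀ = 0. ✓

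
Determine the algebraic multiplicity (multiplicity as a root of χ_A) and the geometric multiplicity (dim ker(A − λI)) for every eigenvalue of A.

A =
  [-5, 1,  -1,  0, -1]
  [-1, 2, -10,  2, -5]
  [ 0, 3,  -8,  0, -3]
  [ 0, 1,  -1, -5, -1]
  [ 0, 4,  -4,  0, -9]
λ = -5: alg = 5, geom = 3

Step 1 — factor the characteristic polynomial to read off the algebraic multiplicities:
  χ_A(x) = (x + 5)^5

Step 2 — compute geometric multiplicities via the rank-nullity identity g(λ) = n − rank(A − λI):
  rank(A − (-5)·I) = 2, so dim ker(A − (-5)·I) = n − 2 = 3

Summary:
  λ = -5: algebraic multiplicity = 5, geometric multiplicity = 3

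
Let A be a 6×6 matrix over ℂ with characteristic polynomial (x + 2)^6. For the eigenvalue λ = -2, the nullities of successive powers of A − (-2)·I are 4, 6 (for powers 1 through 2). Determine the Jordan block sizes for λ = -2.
Block sizes for λ = -2: [2, 2, 1, 1]

From the dimensions of kernels of powers, the number of Jordan blocks of size at least j is d_j − d_{j−1} where d_j = dim ker(N^j) (with d_0 = 0). Computing the differences gives [4, 2].
The number of blocks of size exactly k is (#blocks of size ≥ k) − (#blocks of size ≥ k + 1), so the partition is: 2 block(s) of size 1, 2 block(s) of size 2.
In nonincreasing order the block sizes are [2, 2, 1, 1].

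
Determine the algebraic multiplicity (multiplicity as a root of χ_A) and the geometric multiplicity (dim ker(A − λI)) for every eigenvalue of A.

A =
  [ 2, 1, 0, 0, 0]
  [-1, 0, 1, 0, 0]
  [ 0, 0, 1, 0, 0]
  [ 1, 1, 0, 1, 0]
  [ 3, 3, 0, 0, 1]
λ = 1: alg = 5, geom = 3

Step 1 — factor the characteristic polynomial to read off the algebraic multiplicities:
  χ_A(x) = (x - 1)^5

Step 2 — compute geometric multiplicities via the rank-nullity identity g(λ) = n − rank(A − λI):
  rank(A − (1)·I) = 2, so dim ker(A − (1)·I) = n − 2 = 3

Summary:
  λ = 1: algebraic multiplicity = 5, geometric multiplicity = 3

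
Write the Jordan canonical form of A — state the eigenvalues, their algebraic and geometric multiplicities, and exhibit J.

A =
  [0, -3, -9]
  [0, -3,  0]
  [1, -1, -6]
J_2(-3) ⊕ J_1(-3)

The characteristic polynomial is
  det(x·I − A) = x^3 + 9*x^2 + 27*x + 27 = (x + 3)^3

Eigenvalues and multiplicities (the geometric multiplicity of λ is n − rank(A − λI), which equals the number of Jordan blocks for λ):
  λ = -3: algebraic multiplicity = 3, geometric multiplicity = 2

Determining the block sizes for each eigenvalue:
  λ = -3: 2 blocks summing to 3 forces exactly one block of size 2 and the rest size 1 → block sizes [2, 1]

Assembling the blocks gives a Jordan form
J =
  [-3,  1,  0]
  [ 0, -3,  0]
  [ 0,  0, -3]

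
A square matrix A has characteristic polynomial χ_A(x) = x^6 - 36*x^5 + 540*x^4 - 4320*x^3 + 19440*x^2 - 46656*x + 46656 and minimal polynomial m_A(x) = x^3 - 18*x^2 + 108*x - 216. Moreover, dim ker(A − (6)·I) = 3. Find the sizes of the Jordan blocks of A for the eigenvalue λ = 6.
Block sizes for λ = 6: [3, 2, 1]

Step 1 — from the characteristic polynomial, algebraic multiplicity of λ = 6 is 6. From dim ker(A − (6)·I) = 3, there are exactly 3 Jordan blocks for λ = 6.
Step 2 — from the minimal polynomial, the factor (x − 6)^3 tells us the largest block for λ = 6 has size 3.
Step 3 — with total size 6, 3 blocks, and largest block 3, the block sizes (in nonincreasing order) are [3, 2, 1].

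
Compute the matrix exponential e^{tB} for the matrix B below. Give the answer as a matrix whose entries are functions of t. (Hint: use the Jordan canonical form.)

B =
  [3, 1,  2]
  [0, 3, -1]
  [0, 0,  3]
e^{tB} =
  [exp(3*t), t*exp(3*t), -t^2*exp(3*t)/2 + 2*t*exp(3*t)]
  [0, exp(3*t), -t*exp(3*t)]
  [0, 0, exp(3*t)]

Strategy: write B = P · J · P⁻¹ where J is a Jordan canonical form, so e^{tB} = P · e^{tJ} · P⁻¹, and e^{tJ} can be computed block-by-block.

B has Jordan form
J =
  [3, 1, 0]
  [0, 3, 1]
  [0, 0, 3]
(up to reordering of blocks).

Per-block formulas:
  For a 3×3 Jordan block J_3(3): exp(t · J_3(3)) = e^(3t)·(I + t·N + (t^2/2)·N^2), where N is the 3×3 nilpotent shift.

After assembling e^{tJ} and conjugating by P, we get:

e^{tB} =
  [exp(3*t), t*exp(3*t), -t^2*exp(3*t)/2 + 2*t*exp(3*t)]
  [0, exp(3*t), -t*exp(3*t)]
  [0, 0, exp(3*t)]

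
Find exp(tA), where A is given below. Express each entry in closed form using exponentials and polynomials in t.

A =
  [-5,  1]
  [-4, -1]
e^{tA} =
  [-2*t*exp(-3*t) + exp(-3*t), t*exp(-3*t)]
  [-4*t*exp(-3*t), 2*t*exp(-3*t) + exp(-3*t)]

Strategy: write A = P · J · P⁻¹ where J is a Jordan canonical form, so e^{tA} = P · e^{tJ} · P⁻¹, and e^{tJ} can be computed block-by-block.

A has Jordan form
J =
  [-3,  1]
  [ 0, -3]
(up to reordering of blocks).

Per-block formulas:
  For a 2×2 Jordan block J_2(-3): exp(t · J_2(-3)) = e^(-3t)·(I + t·N), where N is the 2×2 nilpotent shift.

After assembling e^{tJ} and conjugating by P, we get:

e^{tA} =
  [-2*t*exp(-3*t) + exp(-3*t), t*exp(-3*t)]
  [-4*t*exp(-3*t), 2*t*exp(-3*t) + exp(-3*t)]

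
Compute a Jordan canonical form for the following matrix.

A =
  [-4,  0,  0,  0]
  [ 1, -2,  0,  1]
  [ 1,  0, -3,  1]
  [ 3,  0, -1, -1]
J_1(-4) ⊕ J_3(-2)

The characteristic polynomial is
  det(x·I − A) = x^4 + 10*x^3 + 36*x^2 + 56*x + 32 = (x + 2)^3*(x + 4)

Eigenvalues and multiplicities (the geometric multiplicity of λ is n − rank(A − λI), which equals the number of Jordan blocks for λ):
  λ = -4: algebraic multiplicity = 1, geometric multiplicity = 1
  λ = -2: algebraic multiplicity = 3, geometric multiplicity = 1

Determining the block sizes for each eigenvalue:
  λ = -4: one block (gm = 1), so the single block has size am = 1 → block sizes [1]
  λ = -2: one block (gm = 1), so the single block has size am = 3 → block sizes [3]

Assembling the blocks gives a Jordan form
J =
  [-4,  0,  0,  0]
  [ 0, -2,  1,  0]
  [ 0,  0, -2,  1]
  [ 0,  0,  0, -2]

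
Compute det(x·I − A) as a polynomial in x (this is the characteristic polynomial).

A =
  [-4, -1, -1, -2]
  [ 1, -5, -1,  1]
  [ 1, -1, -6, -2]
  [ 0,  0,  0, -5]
x^4 + 20*x^3 + 150*x^2 + 500*x + 625

Expanding det(x·I − A) (e.g. by cofactor expansion or by noting that A is similar to its Jordan form J, which has the same characteristic polynomial as A) gives
  χ_A(x) = x^4 + 20*x^3 + 150*x^2 + 500*x + 625
which factors as (x + 5)^4. The eigenvalues (with algebraic multiplicities) are λ = -5 with multiplicity 4.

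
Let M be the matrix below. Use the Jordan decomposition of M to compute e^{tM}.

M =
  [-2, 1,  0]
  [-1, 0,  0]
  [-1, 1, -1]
e^{tM} =
  [-t*exp(-t) + exp(-t), t*exp(-t), 0]
  [-t*exp(-t), t*exp(-t) + exp(-t), 0]
  [-t*exp(-t), t*exp(-t), exp(-t)]

Strategy: write M = P · J · P⁻¹ where J is a Jordan canonical form, so e^{tM} = P · e^{tJ} · P⁻¹, and e^{tJ} can be computed block-by-block.

M has Jordan form
J =
  [-1,  1,  0]
  [ 0, -1,  0]
  [ 0,  0, -1]
(up to reordering of blocks).

Per-block formulas:
  For a 1×1 block at λ = -1: exp(t · [-1]) = [e^(-1t)].
  For a 2×2 Jordan block J_2(-1): exp(t · J_2(-1)) = e^(-1t)·(I + t·N), where N is the 2×2 nilpotent shift.

After assembling e^{tJ} and conjugating by P, we get:

e^{tM} =
  [-t*exp(-t) + exp(-t), t*exp(-t), 0]
  [-t*exp(-t), t*exp(-t) + exp(-t), 0]
  [-t*exp(-t), t*exp(-t), exp(-t)]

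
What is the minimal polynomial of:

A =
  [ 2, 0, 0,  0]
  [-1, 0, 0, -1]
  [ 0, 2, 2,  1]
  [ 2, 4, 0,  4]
x^2 - 4*x + 4

The characteristic polynomial is χ_A(x) = (x - 2)^4, so the eigenvalues are known. The minimal polynomial is
  m_A(x) = Π_λ (x − λ)^{k_λ}
where k_λ is the size of the *largest* Jordan block for λ (equivalently, the smallest k with (A − λI)^k v = 0 for every generalised eigenvector v of λ).

  λ = 2: largest Jordan block has size 2, contributing (x − 2)^2

So m_A(x) = (x - 2)^2 = x^2 - 4*x + 4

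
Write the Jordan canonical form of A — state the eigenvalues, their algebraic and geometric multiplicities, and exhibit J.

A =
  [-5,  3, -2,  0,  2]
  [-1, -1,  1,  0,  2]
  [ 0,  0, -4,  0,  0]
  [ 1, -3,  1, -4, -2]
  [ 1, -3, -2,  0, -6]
J_3(-4) ⊕ J_1(-4) ⊕ J_1(-4)

The characteristic polynomial is
  det(x·I − A) = x^5 + 20*x^4 + 160*x^3 + 640*x^2 + 1280*x + 1024 = (x + 4)^5

Eigenvalues and multiplicities (the geometric multiplicity of λ is n − rank(A − λI), which equals the number of Jordan blocks for λ):
  λ = -4: algebraic multiplicity = 5, geometric multiplicity = 3

Determining the block sizes for each eigenvalue:
  λ = -4: with am = 5 and gm = 3, the partition is not yet determined (e.g. several partitions of 5 into 3 parts exist). Let N = A − (-4)·I. Computing rank(N^1) = 2, rank(N^2) = 1, rank(N^3) = 0; the number of blocks of size ≥ j is rank(N^{j−1}) − rank(N^j), giving [3, 1, 1]. So we have 1 block(s) of size 3, 2 block(s) of size 1 → block sizes [3, 1, 1]

Assembling the blocks gives a Jordan form
J =
  [-4,  1,  0,  0,  0]
  [ 0, -4,  1,  0,  0]
  [ 0,  0, -4,  0,  0]
  [ 0,  0,  0, -4,  0]
  [ 0,  0,  0,  0, -4]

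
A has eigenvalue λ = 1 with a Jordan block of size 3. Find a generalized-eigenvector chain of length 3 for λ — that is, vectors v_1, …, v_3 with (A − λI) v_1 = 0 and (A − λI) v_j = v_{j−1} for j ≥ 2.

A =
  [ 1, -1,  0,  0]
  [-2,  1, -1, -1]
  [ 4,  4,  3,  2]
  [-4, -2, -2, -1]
A Jordan chain for λ = 1 of length 3:
v_1 = (2, 0, -8, 4)ᵀ
v_2 = (0, -2, 4, -4)ᵀ
v_3 = (1, 0, 0, 0)ᵀ

Let N = A − (1)·I. We want v_3 with N^3 v_3 = 0 but N^2 v_3 ≠ 0; then v_{j-1} := N · v_j for j = 3, …, 2.

Pick v_3 = (1, 0, 0, 0)ᵀ.
Then v_2 = N · v_3 = (0, -2, 4, -4)ᵀ.
Then v_1 = N · v_2 = (2, 0, -8, 4)ᵀ.

Sanity check: (A − (1)·I) v_1 = (0, 0, 0, 0)ᵀ = 0. ✓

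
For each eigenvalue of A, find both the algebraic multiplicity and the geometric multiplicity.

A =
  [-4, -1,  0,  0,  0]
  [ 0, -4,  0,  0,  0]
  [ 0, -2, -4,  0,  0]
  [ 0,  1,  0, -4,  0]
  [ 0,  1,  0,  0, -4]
λ = -4: alg = 5, geom = 4

Step 1 — factor the characteristic polynomial to read off the algebraic multiplicities:
  χ_A(x) = (x + 4)^5

Step 2 — compute geometric multiplicities via the rank-nullity identity g(λ) = n − rank(A − λI):
  rank(A − (-4)·I) = 1, so dim ker(A − (-4)·I) = n − 1 = 4

Summary:
  λ = -4: algebraic multiplicity = 5, geometric multiplicity = 4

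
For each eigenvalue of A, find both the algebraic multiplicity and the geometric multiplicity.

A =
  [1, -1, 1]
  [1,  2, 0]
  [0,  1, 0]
λ = 1: alg = 3, geom = 1

Step 1 — factor the characteristic polynomial to read off the algebraic multiplicities:
  χ_A(x) = (x - 1)^3

Step 2 — compute geometric multiplicities via the rank-nullity identity g(λ) = n − rank(A − λI):
  rank(A − (1)·I) = 2, so dim ker(A − (1)·I) = n − 2 = 1

Summary:
  λ = 1: algebraic multiplicity = 3, geometric multiplicity = 1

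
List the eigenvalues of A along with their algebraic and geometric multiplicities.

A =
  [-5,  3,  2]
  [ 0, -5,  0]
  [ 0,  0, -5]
λ = -5: alg = 3, geom = 2

Step 1 — factor the characteristic polynomial to read off the algebraic multiplicities:
  χ_A(x) = (x + 5)^3

Step 2 — compute geometric multiplicities via the rank-nullity identity g(λ) = n − rank(A − λI):
  rank(A − (-5)·I) = 1, so dim ker(A − (-5)·I) = n − 1 = 2

Summary:
  λ = -5: algebraic multiplicity = 3, geometric multiplicity = 2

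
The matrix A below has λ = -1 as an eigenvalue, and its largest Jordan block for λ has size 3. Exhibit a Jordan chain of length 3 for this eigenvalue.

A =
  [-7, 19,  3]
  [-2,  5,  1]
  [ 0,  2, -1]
A Jordan chain for λ = -1 of length 3:
v_1 = (-2, 0, -4)ᵀ
v_2 = (-6, -2, 0)ᵀ
v_3 = (1, 0, 0)ᵀ

Let N = A − (-1)·I. We want v_3 with N^3 v_3 = 0 but N^2 v_3 ≠ 0; then v_{j-1} := N · v_j for j = 3, …, 2.

Pick v_3 = (1, 0, 0)ᵀ.
Then v_2 = N · v_3 = (-6, -2, 0)ᵀ.
Then v_1 = N · v_2 = (-2, 0, -4)ᵀ.

Sanity check: (A − (-1)·I) v_1 = (0, 0, 0)ᵀ = 0. ✓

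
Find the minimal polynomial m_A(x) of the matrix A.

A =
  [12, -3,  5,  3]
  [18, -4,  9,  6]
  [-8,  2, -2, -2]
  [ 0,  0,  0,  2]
x^3 - 6*x^2 + 12*x - 8

The characteristic polynomial is χ_A(x) = (x - 2)^4, so the eigenvalues are known. The minimal polynomial is
  m_A(x) = Π_λ (x − λ)^{k_λ}
where k_λ is the size of the *largest* Jordan block for λ (equivalently, the smallest k with (A − λI)^k v = 0 for every generalised eigenvector v of λ).

  λ = 2: largest Jordan block has size 3, contributing (x − 2)^3

So m_A(x) = (x - 2)^3 = x^3 - 6*x^2 + 12*x - 8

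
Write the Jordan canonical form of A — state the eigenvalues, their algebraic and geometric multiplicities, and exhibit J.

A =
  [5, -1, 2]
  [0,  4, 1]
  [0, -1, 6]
J_3(5)

The characteristic polynomial is
  det(x·I − A) = x^3 - 15*x^2 + 75*x - 125 = (x - 5)^3

Eigenvalues and multiplicities (the geometric multiplicity of λ is n − rank(A − λI), which equals the number of Jordan blocks for λ):
  λ = 5: algebraic multiplicity = 3, geometric multiplicity = 1

Determining the block sizes for each eigenvalue:
  λ = 5: one block (gm = 1), so the single block has size am = 3 → block sizes [3]

Assembling the blocks gives a Jordan form
J =
  [5, 1, 0]
  [0, 5, 1]
  [0, 0, 5]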